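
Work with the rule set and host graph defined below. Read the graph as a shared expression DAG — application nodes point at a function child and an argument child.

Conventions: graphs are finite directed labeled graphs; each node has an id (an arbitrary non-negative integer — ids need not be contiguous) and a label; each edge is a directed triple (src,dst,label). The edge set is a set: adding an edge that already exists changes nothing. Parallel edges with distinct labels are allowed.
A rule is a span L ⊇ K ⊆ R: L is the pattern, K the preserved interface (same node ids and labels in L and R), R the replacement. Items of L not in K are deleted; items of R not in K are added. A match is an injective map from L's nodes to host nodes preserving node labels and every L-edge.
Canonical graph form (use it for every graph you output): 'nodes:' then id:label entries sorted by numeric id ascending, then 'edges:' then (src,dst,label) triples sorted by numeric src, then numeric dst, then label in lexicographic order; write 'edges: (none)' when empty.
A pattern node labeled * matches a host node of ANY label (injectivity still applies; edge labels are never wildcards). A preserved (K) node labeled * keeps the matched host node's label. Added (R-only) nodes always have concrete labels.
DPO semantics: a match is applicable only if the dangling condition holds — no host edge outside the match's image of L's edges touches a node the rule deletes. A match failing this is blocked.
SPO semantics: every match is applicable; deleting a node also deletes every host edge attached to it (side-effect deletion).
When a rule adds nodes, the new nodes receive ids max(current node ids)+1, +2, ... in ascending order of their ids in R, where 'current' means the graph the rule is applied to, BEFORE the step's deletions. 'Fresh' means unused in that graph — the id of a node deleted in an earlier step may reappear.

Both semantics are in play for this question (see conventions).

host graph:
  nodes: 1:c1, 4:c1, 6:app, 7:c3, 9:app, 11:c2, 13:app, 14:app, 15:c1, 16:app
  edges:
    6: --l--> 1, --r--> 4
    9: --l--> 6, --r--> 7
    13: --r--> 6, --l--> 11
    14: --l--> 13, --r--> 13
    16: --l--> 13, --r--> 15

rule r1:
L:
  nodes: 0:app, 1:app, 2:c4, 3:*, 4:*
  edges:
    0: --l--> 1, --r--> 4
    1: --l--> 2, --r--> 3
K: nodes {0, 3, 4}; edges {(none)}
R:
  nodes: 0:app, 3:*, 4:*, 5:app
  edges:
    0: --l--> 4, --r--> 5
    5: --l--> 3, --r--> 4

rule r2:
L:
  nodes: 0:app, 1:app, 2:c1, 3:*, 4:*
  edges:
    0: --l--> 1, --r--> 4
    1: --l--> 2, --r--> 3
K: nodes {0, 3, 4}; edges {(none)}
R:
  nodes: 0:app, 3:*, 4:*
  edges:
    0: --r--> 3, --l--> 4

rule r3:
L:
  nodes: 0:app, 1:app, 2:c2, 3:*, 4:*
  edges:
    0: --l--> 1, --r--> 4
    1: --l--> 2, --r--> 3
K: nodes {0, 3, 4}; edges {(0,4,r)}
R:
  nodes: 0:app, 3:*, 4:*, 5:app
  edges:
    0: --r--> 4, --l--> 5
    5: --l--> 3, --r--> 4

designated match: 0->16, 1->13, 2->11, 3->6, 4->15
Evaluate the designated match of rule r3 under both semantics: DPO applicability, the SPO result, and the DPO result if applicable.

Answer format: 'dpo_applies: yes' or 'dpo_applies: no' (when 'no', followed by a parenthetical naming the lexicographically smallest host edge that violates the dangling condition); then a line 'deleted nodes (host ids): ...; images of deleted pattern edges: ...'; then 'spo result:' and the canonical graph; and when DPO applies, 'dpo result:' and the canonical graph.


dpo_applies: no
(the rule deletes node 13, which keeps host edge (14,13,l) outside the match image — the dangling condition fails, DPO blocks; SPO proceeds and side-deletes such edges)
deleted nodes (host ids): 11, 13; images of deleted pattern edges: (13,6,r); (13,11,l); (16,13,l)
spo result:
nodes: 1:c1, 4:c1, 6:app, 7:c3, 9:app, 14:app, 15:c1, 16:app, 17:app
edges: (6,1,l); (6,4,r); (9,6,l); (9,7,r); (16,15,r); (16,17,l); (17,6,l); (17,15,r)


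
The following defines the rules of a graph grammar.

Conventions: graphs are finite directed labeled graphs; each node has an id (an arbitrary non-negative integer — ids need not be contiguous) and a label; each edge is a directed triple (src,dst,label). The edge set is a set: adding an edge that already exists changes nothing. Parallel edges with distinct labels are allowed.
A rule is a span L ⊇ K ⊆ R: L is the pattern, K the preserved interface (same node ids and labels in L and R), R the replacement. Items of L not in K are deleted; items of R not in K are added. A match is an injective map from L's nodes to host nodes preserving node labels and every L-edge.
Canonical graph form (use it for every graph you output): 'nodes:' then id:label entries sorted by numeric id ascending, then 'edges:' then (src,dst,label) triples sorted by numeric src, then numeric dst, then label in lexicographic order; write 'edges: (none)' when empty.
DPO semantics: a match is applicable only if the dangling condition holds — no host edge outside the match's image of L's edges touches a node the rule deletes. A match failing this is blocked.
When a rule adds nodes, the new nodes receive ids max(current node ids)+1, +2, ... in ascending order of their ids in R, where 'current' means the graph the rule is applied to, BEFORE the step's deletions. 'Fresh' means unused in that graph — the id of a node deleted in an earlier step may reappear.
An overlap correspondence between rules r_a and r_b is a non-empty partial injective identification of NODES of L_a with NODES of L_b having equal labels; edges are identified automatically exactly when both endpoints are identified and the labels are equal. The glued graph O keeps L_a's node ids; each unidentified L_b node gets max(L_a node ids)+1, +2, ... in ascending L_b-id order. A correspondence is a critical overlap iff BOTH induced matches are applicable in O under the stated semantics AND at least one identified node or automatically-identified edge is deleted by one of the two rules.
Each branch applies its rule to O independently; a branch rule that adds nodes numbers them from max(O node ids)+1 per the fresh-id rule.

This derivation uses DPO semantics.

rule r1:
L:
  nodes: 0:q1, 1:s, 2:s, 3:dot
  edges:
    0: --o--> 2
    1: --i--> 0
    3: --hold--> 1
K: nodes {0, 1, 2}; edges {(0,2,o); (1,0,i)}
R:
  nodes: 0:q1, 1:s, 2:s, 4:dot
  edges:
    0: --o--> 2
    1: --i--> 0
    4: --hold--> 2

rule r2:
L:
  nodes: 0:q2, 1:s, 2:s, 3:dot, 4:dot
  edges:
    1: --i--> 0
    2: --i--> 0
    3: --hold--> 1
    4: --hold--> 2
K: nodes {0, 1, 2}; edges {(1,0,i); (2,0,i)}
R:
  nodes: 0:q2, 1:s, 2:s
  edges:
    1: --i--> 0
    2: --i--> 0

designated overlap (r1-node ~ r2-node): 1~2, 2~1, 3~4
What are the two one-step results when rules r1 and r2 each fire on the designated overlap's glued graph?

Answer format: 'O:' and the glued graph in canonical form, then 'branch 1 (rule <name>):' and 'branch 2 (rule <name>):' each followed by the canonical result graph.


O:
nodes: 0:q1, 1:s, 2:s, 3:dot, 4:q2, 5:dot
edges: (0,2,o); (1,0,i); (1,4,i); (2,4,i); (3,1,hold); (5,2,hold)
branch 1 (rule r1):
nodes: 0:q1, 1:s, 2:s, 4:q2, 5:dot, 6:dot
edges: (0,2,o); (1,0,i); (1,4,i); (2,4,i); (5,2,hold); (6,2,hold)
branch 2 (rule r2):
nodes: 0:q1, 1:s, 2:s, 4:q2
edges: (0,2,o); (1,0,i); (1,4,i); (2,4,i)


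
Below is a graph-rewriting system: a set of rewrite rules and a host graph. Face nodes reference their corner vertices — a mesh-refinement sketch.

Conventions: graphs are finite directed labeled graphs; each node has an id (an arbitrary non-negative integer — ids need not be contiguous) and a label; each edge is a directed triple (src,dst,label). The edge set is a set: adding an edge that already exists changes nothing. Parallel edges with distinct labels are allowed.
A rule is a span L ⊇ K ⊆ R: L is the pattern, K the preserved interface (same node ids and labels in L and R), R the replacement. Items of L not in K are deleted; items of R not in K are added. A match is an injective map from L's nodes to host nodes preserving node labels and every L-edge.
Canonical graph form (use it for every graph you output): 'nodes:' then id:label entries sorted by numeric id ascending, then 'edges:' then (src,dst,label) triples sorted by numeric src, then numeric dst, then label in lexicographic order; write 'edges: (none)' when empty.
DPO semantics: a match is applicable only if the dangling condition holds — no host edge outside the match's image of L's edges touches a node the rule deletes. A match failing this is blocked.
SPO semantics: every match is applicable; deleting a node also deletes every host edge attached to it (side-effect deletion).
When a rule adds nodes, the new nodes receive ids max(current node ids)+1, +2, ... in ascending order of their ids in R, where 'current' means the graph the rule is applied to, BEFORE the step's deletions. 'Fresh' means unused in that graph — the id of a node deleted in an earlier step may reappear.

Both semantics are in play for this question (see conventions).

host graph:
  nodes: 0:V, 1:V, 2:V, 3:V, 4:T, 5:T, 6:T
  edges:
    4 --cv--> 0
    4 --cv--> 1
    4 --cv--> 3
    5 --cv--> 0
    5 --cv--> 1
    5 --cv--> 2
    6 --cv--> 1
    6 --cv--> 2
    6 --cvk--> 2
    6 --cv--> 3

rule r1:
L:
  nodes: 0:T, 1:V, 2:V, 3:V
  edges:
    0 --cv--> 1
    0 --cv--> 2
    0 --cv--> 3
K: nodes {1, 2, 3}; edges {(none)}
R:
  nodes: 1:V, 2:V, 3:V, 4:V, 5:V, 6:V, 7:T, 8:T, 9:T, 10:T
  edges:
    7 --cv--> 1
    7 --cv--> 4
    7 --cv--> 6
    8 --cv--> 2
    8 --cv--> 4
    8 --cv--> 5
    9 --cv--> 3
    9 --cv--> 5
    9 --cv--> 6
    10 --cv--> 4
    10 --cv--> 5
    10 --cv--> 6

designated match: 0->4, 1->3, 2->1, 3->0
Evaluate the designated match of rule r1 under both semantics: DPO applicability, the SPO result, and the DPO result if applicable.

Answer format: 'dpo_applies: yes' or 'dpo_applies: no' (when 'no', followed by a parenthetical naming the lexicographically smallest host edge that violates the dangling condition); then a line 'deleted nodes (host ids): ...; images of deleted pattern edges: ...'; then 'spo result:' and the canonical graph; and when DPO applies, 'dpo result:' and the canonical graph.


dpo_applies: yes
deleted nodes (host ids): 4; images of deleted pattern edges: (4,0,cv); (4,1,cv); (4,3,cv)
spo result:
nodes: 0:V, 1:V, 2:V, 3:V, 5:T, 6:T, 7:V, 8:V, 9:V, 10:T, 11:T, 12:T, 13:T
edges: (5,0,cv); (5,1,cv); (5,2,cv); (6,1,cv); (6,2,cv); (6,2,cvk); (6,3,cv); (10,3,cv); (10,7,cv); (10,9,cv); (11,1,cv); (11,7,cv); (11,8,cv); (12,0,cv); (12,8,cv); (12,9,cv); (13,7,cv); (13,8,cv); (13,9,cv)
dpo result:
nodes: 0:V, 1:V, 2:V, 3:V, 5:T, 6:T, 7:V, 8:V, 9:V, 10:T, 11:T, 12:T, 13:T
edges: (5,0,cv); (5,1,cv); (5,2,cv); (6,1,cv); (6,2,cv); (6,2,cvk); (6,3,cv); (10,3,cv); (10,7,cv); (10,9,cv); (11,1,cv); (11,7,cv); (11,8,cv); (12,0,cv); (12,8,cv); (12,9,cv); (13,7,cv); (13,8,cv); (13,9,cv)


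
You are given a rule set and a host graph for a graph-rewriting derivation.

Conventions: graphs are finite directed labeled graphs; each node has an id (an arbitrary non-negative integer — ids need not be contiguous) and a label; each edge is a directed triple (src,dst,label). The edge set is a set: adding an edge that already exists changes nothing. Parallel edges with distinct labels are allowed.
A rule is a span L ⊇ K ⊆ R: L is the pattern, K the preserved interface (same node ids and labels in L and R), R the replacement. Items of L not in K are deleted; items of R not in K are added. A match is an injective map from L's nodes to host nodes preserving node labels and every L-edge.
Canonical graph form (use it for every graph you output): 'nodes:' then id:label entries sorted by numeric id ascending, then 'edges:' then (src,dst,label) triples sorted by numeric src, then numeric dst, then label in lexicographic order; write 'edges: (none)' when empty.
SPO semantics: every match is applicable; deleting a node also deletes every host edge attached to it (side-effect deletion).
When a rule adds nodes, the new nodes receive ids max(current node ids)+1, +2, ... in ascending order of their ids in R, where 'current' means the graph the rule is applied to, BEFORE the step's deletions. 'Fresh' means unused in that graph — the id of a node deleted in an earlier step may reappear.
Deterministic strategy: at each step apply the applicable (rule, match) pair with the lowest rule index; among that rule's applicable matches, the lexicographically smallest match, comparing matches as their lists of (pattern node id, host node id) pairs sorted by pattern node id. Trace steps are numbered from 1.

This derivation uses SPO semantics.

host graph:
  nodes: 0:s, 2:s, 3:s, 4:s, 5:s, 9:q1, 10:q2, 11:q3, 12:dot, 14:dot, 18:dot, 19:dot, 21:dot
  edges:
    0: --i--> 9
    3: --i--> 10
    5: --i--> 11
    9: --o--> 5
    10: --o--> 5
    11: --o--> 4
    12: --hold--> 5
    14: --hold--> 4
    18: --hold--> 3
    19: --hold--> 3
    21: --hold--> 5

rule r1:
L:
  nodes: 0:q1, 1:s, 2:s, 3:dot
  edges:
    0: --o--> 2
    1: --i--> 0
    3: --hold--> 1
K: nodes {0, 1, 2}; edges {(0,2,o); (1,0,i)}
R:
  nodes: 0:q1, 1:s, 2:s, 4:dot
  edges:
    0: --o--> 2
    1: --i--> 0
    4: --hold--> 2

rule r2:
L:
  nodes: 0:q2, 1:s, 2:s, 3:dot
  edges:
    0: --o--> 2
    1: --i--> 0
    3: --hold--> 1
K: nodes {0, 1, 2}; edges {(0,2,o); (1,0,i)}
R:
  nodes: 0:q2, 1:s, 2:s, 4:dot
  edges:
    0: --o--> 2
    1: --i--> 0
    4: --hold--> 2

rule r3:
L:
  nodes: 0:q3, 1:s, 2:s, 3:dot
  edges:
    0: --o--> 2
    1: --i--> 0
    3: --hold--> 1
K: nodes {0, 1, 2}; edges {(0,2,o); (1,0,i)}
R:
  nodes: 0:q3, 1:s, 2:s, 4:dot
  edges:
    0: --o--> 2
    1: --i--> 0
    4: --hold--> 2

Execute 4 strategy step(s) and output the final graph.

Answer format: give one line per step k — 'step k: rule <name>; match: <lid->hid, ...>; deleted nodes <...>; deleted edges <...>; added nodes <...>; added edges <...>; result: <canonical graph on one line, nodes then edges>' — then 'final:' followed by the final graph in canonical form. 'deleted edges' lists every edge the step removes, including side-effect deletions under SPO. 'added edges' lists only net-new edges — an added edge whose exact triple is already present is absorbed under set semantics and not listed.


step 1: rule r2; match: 0->10, 1->3, 2->5, 3->18; deleted nodes 18; deleted edges (18,3,hold); added nodes 22; added edges (22,5,hold); result: nodes: 0:s, 2:s, 3:s, 4:s, 5:s, 9:q1, 10:q2, 11:q3, 12:dot, 14:dot, 19:dot, 21:dot, 22:dot edges: (0,9,i); (3,10,i); (5,11,i); (9,5,o); (10,5,o); (11,4,o); (12,5,hold); (14,4,hold); (19,3,hold); (21,5,hold); (22,5,hold)
step 2: rule r2; match: 0->10, 1->3, 2->5, 3->19; deleted nodes 19; deleted edges (19,3,hold); added nodes 23; added edges (23,5,hold); result: nodes: 0:s, 2:s, 3:s, 4:s, 5:s, 9:q1, 10:q2, 11:q3, 12:dot, 14:dot, 21:dot, 22:dot, 23:dot edges: (0,9,i); (3,10,i); (5,11,i); (9,5,o); (10,5,o); (11,4,o); (12,5,hold); (14,4,hold); (21,5,hold); (22,5,hold); (23,5,hold)
step 3: rule r3; match: 0->11, 1->5, 2->4, 3->12; deleted nodes 12; deleted edges (12,5,hold); added nodes 24; added edges (24,4,hold); result: nodes: 0:s, 2:s, 3:s, 4:s, 5:s, 9:q1, 10:q2, 11:q3, 14:dot, 21:dot, 22:dot, 23:dot, 24:dot edges: (0,9,i); (3,10,i); (5,11,i); (9,5,o); (10,5,o); (11,4,o); (14,4,hold); (21,5,hold); (22,5,hold); (23,5,hold); (24,4,hold)
step 4: rule r3; match: 0->11, 1->5, 2->4, 3->21; deleted nodes 21; deleted edges (21,5,hold); added nodes 25; added edges (25,4,hold); result: nodes: 0:s, 2:s, 3:s, 4:s, 5:s, 9:q1, 10:q2, 11:q3, 14:dot, 22:dot, 23:dot, 24:dot, 25:dot edges: (0,9,i); (3,10,i); (5,11,i); (9,5,o); (10,5,o); (11,4,o); (14,4,hold); (22,5,hold); (23,5,hold); (24,4,hold); (25,4,hold)
final:
nodes: 0:s, 2:s, 3:s, 4:s, 5:s, 9:q1, 10:q2, 11:q3, 14:dot, 22:dot, 23:dot, 24:dot, 25:dot
edges: (0,9,i); (3,10,i); (5,11,i); (9,5,o); (10,5,o); (11,4,o); (14,4,hold); (22,5,hold); (23,5,hold); (24,4,hold); (25,4,hold)


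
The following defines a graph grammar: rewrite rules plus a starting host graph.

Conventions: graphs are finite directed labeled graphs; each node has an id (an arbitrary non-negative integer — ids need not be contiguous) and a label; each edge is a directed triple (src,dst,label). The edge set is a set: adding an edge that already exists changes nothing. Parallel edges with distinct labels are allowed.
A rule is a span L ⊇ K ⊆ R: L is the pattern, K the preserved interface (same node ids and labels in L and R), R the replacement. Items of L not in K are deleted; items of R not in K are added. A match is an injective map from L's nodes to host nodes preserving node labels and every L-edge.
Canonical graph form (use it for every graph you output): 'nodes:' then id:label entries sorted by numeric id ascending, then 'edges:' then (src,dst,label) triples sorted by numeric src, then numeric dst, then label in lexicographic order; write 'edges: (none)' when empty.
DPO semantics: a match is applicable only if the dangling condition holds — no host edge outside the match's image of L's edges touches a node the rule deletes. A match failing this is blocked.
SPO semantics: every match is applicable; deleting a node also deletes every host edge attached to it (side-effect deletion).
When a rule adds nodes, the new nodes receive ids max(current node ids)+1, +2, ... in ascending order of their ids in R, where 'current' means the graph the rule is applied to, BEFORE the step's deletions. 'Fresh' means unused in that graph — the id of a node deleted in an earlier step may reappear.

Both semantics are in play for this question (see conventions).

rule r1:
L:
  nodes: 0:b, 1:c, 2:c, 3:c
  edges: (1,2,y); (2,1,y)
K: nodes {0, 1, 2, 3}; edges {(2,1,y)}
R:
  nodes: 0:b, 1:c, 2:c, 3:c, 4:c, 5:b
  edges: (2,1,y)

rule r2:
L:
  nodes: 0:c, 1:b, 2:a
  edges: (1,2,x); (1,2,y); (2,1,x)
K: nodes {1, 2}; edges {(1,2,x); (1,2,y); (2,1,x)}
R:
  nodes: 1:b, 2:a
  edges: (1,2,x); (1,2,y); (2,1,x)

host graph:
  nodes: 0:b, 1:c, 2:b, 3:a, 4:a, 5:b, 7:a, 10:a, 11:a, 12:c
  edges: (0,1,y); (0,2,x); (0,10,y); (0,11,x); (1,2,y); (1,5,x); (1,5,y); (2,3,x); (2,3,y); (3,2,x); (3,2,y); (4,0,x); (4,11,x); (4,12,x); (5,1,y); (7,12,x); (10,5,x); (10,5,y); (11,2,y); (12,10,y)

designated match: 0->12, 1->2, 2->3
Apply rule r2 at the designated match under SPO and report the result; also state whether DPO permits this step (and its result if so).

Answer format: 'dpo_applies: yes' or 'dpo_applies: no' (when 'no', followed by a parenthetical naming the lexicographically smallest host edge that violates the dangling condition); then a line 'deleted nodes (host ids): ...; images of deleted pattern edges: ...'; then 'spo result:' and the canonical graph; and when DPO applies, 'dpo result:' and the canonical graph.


dpo_applies: no
(the rule deletes node 12, which keeps host edge (4,12,x) outside the match image — the dangling condition fails, DPO blocks; SPO proceeds and side-deletes such edges)
deleted nodes (host ids): 12; images of deleted pattern edges: (none)
spo result:
nodes: 0:b, 1:c, 2:b, 3:a, 4:a, 5:b, 7:a, 10:a, 11:a
edges: (0,1,y); (0,2,x); (0,10,y); (0,11,x); (1,2,y); (1,5,x); (1,5,y); (2,3,x); (2,3,y); (3,2,x); (3,2,y); (4,0,x); (4,11,x); (5,1,y); (10,5,x); (10,5,y); (11,2,y)


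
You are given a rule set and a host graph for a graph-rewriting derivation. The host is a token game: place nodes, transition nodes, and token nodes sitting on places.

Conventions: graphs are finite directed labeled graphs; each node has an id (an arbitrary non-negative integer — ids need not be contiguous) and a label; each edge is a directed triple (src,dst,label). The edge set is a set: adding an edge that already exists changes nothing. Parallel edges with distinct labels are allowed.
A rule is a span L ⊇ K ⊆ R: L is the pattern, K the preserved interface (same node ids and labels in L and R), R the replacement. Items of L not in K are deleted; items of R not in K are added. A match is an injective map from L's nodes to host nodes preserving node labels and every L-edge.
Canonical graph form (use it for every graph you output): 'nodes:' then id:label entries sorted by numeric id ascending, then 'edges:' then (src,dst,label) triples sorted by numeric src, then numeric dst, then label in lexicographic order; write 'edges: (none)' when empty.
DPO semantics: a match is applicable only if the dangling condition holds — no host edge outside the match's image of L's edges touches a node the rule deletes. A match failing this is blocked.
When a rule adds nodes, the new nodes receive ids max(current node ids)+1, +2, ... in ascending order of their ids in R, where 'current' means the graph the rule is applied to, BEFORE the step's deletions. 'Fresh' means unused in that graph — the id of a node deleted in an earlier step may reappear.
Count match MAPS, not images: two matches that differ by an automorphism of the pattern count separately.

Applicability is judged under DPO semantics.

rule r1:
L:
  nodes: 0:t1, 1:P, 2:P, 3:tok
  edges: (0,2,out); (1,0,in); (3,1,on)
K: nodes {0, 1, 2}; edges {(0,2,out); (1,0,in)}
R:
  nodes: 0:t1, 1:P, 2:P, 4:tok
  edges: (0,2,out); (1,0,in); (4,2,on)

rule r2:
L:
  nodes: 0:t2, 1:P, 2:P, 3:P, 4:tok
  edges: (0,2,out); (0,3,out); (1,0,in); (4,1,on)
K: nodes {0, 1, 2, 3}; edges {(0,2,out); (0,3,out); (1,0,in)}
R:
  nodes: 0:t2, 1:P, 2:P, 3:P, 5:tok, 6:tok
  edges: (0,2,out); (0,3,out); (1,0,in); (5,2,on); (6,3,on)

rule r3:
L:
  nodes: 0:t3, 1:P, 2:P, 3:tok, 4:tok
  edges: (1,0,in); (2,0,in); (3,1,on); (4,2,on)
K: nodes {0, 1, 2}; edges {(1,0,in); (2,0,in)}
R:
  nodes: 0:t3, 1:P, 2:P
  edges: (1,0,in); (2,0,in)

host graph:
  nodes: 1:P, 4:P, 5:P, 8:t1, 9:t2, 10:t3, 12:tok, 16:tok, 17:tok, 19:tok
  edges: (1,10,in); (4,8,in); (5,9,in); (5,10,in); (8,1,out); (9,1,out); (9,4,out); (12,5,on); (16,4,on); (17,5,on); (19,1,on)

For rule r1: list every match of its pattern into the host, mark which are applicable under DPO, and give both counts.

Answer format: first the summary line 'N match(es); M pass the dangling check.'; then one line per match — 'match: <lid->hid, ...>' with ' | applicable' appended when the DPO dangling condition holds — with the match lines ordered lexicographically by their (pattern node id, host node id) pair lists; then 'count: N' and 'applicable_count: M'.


1 match(es); 1 pass the dangling check.
match: 0->8, 1->4, 2->1, 3->16 | applicable
count: 1
applicable_count: 1


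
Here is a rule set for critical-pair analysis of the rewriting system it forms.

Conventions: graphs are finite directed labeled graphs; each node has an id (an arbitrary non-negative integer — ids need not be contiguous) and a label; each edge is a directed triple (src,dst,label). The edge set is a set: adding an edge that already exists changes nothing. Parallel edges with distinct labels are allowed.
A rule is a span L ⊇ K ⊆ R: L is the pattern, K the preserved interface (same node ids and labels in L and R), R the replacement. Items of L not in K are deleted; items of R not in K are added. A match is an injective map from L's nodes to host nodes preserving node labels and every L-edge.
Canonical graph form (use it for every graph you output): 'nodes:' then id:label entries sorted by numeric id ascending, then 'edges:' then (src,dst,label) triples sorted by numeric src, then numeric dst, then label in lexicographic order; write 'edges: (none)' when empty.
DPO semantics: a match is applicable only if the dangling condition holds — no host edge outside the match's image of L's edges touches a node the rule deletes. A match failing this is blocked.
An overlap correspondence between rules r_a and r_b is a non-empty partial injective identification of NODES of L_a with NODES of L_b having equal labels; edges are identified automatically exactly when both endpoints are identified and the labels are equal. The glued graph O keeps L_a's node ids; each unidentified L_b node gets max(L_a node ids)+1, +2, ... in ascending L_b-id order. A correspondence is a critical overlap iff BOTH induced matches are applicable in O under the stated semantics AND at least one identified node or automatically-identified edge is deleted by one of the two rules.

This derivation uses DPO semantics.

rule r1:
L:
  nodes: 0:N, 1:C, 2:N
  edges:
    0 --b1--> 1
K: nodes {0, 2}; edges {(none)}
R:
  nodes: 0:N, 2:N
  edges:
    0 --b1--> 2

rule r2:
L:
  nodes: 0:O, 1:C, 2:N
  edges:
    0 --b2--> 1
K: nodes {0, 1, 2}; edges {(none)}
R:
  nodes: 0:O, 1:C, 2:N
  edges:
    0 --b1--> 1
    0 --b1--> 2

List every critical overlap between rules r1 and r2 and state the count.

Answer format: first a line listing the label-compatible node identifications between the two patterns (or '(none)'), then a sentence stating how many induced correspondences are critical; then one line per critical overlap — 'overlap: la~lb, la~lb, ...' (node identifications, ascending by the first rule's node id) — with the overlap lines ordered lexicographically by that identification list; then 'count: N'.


label-compatible node identifications between L(r1) and L(r2): 0~2, 1~1, 2~2
0 of the induced correspondences are critical overlaps of r1 and r2.
count: 0


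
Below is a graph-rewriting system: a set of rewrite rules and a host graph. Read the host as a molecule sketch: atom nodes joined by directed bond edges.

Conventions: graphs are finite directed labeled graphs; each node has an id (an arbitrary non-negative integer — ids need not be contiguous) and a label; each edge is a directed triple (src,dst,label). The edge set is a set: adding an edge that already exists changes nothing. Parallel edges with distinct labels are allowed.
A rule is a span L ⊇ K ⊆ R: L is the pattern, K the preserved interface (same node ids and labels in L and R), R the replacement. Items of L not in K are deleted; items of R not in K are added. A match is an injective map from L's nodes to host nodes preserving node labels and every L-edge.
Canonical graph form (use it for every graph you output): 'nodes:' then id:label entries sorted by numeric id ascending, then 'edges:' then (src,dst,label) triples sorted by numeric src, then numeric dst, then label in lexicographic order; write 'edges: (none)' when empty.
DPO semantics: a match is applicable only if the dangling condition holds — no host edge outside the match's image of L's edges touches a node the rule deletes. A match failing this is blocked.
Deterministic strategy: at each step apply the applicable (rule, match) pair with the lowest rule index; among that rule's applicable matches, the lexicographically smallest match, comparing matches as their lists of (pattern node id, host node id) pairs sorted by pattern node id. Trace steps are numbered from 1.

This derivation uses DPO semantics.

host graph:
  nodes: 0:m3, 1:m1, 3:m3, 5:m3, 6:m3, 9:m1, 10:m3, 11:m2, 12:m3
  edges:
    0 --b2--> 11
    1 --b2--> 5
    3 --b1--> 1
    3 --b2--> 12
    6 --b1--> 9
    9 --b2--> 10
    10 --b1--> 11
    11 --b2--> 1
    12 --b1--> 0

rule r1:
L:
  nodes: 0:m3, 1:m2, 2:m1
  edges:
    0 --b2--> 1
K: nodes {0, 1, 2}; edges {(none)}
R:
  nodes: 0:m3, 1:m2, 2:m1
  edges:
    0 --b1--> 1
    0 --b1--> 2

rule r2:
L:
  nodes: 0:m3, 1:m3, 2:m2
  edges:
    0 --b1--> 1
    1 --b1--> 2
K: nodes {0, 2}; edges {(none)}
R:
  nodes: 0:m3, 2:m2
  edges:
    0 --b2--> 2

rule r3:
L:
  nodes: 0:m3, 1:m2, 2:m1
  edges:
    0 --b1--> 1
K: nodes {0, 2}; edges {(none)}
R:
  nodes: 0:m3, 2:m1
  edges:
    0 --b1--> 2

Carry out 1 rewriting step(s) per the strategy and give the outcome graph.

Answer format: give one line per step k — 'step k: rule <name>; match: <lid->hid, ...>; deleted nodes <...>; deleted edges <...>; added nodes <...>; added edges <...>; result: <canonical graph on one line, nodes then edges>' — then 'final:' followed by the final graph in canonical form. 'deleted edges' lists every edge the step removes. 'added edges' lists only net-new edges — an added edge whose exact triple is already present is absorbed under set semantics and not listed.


step 1: rule r1; match: 0->0, 1->11, 2->1; deleted nodes (none); deleted edges (0,11,b2); added nodes (none); added edges (0,1,b1); (0,11,b1); result: nodes: 0:m3, 1:m1, 3:m3, 5:m3, 6:m3, 9:m1, 10:m3, 11:m2, 12:m3 edges: (0,1,b1); (0,11,b1); (1,5,b2); (3,1,b1); (3,12,b2); (6,9,b1); (9,10,b2); (10,11,b1); (11,1,b2); (12,0,b1)
final:
nodes: 0:m3, 1:m1, 3:m3, 5:m3, 6:m3, 9:m1, 10:m3, 11:m2, 12:m3
edges: (0,1,b1); (0,11,b1); (1,5,b2); (3,1,b1); (3,12,b2); (6,9,b1); (9,10,b2); (10,11,b1); (11,1,b2); (12,0,b1)


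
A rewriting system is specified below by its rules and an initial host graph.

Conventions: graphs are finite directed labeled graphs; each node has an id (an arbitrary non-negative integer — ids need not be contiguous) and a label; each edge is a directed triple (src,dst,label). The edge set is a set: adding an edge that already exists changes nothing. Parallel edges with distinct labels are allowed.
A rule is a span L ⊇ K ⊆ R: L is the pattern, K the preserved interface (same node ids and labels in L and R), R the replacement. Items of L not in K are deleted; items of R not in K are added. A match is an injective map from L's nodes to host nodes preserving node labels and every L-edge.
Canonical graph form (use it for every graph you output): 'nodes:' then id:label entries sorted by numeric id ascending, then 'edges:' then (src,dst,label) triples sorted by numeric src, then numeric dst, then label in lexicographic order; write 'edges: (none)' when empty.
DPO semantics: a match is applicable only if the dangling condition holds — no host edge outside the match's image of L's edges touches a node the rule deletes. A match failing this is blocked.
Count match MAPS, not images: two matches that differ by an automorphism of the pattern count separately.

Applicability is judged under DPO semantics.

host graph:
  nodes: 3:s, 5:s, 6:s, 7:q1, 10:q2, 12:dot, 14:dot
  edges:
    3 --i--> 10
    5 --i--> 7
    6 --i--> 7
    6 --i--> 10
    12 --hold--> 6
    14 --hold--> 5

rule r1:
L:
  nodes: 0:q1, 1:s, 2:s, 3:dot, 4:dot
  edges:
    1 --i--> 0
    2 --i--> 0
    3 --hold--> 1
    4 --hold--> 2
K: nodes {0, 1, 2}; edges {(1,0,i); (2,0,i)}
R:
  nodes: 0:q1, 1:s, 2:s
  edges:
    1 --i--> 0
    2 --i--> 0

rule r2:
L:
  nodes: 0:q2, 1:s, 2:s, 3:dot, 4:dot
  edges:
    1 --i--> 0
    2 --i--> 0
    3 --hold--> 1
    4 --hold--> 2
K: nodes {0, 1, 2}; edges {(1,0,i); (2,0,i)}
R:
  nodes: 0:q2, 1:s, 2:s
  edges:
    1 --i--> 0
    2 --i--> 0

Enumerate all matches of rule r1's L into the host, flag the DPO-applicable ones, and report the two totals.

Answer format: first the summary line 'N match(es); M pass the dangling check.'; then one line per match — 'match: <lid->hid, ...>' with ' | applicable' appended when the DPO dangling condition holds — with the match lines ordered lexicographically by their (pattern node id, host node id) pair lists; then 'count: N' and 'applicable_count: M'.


2 match(es); 2 pass the dangling check.
match: 0->7, 1->5, 2->6, 3->14, 4->12 | applicable
match: 0->7, 1->6, 2->5, 3->12, 4->14 | applicable
count: 2
applicable_count: 2


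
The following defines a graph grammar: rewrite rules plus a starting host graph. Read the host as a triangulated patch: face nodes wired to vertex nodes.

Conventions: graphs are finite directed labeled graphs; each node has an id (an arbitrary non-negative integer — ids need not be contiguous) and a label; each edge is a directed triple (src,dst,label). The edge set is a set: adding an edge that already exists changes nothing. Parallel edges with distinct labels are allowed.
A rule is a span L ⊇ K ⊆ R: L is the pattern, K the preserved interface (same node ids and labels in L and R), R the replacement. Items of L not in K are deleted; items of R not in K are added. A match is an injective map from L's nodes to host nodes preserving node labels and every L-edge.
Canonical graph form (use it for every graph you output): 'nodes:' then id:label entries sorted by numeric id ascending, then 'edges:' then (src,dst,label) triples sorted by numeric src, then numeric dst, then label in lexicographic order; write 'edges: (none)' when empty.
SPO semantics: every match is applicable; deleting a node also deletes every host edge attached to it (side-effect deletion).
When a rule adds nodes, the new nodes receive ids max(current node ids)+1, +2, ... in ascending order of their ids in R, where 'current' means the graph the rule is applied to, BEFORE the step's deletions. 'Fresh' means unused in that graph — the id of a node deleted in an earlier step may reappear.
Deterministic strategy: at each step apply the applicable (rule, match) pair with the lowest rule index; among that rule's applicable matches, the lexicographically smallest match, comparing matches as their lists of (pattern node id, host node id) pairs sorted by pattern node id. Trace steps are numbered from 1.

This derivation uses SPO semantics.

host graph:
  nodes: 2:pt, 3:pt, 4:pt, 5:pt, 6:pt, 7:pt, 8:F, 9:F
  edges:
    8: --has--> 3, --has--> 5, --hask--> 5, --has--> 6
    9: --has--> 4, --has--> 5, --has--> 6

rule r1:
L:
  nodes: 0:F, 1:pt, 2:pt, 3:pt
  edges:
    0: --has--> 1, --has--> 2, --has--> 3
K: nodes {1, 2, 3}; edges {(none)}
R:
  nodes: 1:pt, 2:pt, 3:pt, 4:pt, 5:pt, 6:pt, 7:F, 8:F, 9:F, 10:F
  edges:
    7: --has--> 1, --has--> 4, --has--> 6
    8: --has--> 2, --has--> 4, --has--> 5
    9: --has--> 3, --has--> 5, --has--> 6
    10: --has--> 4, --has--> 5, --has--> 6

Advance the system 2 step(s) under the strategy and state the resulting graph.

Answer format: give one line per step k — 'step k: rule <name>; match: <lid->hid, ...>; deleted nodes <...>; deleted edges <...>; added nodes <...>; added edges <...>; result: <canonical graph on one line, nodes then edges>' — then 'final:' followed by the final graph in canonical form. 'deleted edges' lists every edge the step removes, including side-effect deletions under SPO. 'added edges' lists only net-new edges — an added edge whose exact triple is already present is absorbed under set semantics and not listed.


step 1: rule r1; match: 0->8, 1->3, 2->5, 3->6; deleted nodes 8; deleted edges (8,3,has); (8,5,has); (8,5,hask); (8,6,has); added nodes 10, 11, 12, 13, 14, 15, 16; added edges (13,3,has); (13,10,has); (13,12,has); (14,5,has); (14,10,has); (14,11,has); (15,6,has); (15,11,has); (15,12,has); (16,10,has); (16,11,has); (16,12,has); result: nodes: 2:pt, 3:pt, 4:pt, 5:pt, 6:pt, 7:pt, 9:F, 10:pt, 11:pt, 12:pt, 13:F, 14:F, 15:F, 16:F edges: (9,4,has); (9,5,has); (9,6,has); (13,3,has); (13,10,has); (13,12,has); (14,5,has); (14,10,has); (14,11,has); (15,6,has); (15,11,has); (15,12,has); (16,10,has); (16,11,has); (16,12,has)
step 2: rule r1; match: 0->9, 1->4, 2->5, 3->6; deleted nodes 9; deleted edges (9,4,has); (9,5,has); (9,6,has); added nodes 17, 18, 19, 20, 21, 22, 23; added edges (20,4,has); (20,17,has); (20,19,has); (21,5,has); (21,17,has); (21,18,has); (22,6,has); (22,18,has); (22,19,has); (23,17,has); (23,18,has); (23,19,has); result: nodes: 2:pt, 3:pt, 4:pt, 5:pt, 6:pt, 7:pt, 10:pt, 11:pt, 12:pt, 13:F, 14:F, 15:F, 16:F, 17:pt, 18:pt, 19:pt, 20:F, 21:F, 22:F, 23:F edges: (13,3,has); (13,10,has); (13,12,has); (14,5,has); (14,10,has); (14,11,has); (15,6,has); (15,11,has); (15,12,has); (16,10,has); (16,11,has); (16,12,has); (20,4,has); (20,17,has); (20,19,has); (21,5,has); (21,17,has); (21,18,has); (22,6,has); (22,18,has); (22,19,has); (23,17,has); (23,18,has); (23,19,has)
final:
nodes: 2:pt, 3:pt, 4:pt, 5:pt, 6:pt, 7:pt, 10:pt, 11:pt, 12:pt, 13:F, 14:F, 15:F, 16:F, 17:pt, 18:pt, 19:pt, 20:F, 21:F, 22:F, 23:F
edges: (13,3,has); (13,10,has); (13,12,has); (14,5,has); (14,10,has); (14,11,has); (15,6,has); (15,11,has); (15,12,has); (16,10,has); (16,11,has); (16,12,has); (20,4,has); (20,17,has); (20,19,has); (21,5,has); (21,17,has); (21,18,has); (22,6,has); (22,18,has); (22,19,has); (23,17,has); (23,18,has); (23,19,has)


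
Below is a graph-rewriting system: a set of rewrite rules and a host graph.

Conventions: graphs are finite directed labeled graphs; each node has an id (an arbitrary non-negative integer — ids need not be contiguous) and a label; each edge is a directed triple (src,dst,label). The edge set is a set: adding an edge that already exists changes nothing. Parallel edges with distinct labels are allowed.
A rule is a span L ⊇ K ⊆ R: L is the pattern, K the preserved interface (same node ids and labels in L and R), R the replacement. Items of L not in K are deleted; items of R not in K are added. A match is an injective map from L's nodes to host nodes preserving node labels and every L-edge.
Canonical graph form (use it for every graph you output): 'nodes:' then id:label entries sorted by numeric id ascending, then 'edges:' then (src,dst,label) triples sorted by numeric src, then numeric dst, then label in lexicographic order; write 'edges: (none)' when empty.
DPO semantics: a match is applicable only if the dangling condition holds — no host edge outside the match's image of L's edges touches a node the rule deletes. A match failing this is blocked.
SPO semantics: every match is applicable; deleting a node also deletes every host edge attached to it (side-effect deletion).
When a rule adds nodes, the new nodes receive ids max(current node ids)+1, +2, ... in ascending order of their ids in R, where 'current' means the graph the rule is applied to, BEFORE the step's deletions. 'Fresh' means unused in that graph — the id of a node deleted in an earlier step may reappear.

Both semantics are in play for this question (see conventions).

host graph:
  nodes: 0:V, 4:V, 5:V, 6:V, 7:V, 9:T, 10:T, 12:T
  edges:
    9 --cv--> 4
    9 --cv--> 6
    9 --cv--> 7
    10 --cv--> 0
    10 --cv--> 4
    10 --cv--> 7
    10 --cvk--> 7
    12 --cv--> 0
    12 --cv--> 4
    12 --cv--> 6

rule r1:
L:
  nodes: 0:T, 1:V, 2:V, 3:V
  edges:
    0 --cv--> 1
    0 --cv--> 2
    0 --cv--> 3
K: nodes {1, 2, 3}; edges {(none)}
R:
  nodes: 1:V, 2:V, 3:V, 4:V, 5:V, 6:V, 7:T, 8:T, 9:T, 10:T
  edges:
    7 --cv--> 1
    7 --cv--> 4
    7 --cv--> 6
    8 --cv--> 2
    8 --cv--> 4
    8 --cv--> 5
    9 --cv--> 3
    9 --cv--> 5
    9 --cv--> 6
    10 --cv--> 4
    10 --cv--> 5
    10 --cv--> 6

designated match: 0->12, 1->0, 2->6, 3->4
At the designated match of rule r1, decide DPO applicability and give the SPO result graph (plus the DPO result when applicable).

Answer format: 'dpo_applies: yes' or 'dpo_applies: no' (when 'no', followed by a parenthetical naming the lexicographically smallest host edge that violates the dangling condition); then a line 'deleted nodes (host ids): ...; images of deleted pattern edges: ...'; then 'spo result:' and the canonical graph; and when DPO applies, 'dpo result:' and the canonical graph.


dpo_applies: yes
deleted nodes (host ids): 12; images of deleted pattern edges: (12,0,cv); (12,4,cv); (12,6,cv)
spo result:
nodes: 0:V, 4:V, 5:V, 6:V, 7:V, 9:T, 10:T, 13:V, 14:V, 15:V, 16:T, 17:T, 18:T, 19:T
edges: (9,4,cv); (9,6,cv); (9,7,cv); (10,0,cv); (10,4,cv); (10,7,cv); (10,7,cvk); (16,0,cv); (16,13,cv); (16,15,cv); (17,6,cv); (17,13,cv); (17,14,cv); (18,4,cv); (18,14,cv); (18,15,cv); (19,13,cv); (19,14,cv); (19,15,cv)
dpo result:
nodes: 0:V, 4:V, 5:V, 6:V, 7:V, 9:T, 10:T, 13:V, 14:V, 15:V, 16:T, 17:T, 18:T, 19:T
edges: (9,4,cv); (9,6,cv); (9,7,cv); (10,0,cv); (10,4,cv); (10,7,cv); (10,7,cvk); (16,0,cv); (16,13,cv); (16,15,cv); (17,6,cv); (17,13,cv); (17,14,cv); (18,4,cv); (18,14,cv); (18,15,cv); (19,13,cv); (19,14,cv); (19,15,cv)


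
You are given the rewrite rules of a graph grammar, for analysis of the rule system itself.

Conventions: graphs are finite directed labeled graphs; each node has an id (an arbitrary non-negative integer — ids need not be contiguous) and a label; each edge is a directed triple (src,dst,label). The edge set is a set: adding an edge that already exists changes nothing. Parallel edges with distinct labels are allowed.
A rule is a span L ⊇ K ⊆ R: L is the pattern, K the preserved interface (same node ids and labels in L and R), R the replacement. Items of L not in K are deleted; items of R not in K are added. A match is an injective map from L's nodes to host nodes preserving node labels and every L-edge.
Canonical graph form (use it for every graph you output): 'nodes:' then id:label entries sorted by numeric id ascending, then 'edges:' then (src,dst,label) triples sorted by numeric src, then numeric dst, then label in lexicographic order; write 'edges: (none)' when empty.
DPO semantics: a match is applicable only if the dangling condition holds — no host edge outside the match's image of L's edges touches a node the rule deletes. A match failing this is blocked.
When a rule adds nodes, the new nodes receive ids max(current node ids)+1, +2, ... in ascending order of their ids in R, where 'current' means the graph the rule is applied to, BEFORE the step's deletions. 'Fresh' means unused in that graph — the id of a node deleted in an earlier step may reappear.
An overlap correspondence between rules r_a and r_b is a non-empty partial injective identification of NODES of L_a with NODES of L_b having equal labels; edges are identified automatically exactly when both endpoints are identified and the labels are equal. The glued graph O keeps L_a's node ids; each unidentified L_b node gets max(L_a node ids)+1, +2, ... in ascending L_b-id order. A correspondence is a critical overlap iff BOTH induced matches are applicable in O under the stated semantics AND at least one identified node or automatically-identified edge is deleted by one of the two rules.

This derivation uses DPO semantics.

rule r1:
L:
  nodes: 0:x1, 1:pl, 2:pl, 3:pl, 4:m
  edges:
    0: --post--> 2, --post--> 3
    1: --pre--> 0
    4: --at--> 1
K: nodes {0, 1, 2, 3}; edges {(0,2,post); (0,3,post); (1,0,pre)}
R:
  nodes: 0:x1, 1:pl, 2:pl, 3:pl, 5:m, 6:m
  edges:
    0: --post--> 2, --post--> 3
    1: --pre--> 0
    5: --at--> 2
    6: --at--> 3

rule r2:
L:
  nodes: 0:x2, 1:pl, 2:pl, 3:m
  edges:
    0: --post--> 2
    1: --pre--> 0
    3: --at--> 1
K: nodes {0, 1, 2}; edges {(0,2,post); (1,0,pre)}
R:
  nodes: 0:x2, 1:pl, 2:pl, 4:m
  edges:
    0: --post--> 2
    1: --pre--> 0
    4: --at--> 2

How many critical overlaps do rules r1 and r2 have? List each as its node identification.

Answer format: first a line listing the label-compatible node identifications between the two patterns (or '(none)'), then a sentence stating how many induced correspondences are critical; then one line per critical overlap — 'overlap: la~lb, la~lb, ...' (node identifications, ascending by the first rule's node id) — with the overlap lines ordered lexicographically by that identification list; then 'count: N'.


label-compatible node identifications between L(r1) and L(r2): 1~1, 1~2, 2~1, 2~2, 3~1, 3~2, 4~3
3 of the induced correspondences are critical overlaps of r1 and r2.
overlap: 1~1, 2~2, 4~3
overlap: 1~1, 3~2, 4~3
overlap: 1~1, 4~3
count: 3
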